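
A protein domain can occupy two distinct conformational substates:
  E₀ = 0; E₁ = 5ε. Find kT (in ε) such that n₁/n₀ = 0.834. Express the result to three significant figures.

n₁/n₀ = exp[−(E₁−E₀)/kT] = 0.834.
⇒ (E₁−E₀)/kT = ln(1/0.834) = ln(1.1990) = 0.18149.
kT = 5ε / 0.18149 = 27.5 ε.

27.5 ε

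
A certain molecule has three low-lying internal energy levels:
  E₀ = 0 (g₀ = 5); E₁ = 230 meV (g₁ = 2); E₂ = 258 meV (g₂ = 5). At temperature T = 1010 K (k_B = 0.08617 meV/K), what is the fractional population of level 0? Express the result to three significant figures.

0.926

k_BT = 0.08617 × 1010 K = 87.032 meV.
Eᵢ/kT = 0, 2.6427, 2.9644.
Z = Σ gᵢe^(−Eᵢ/kT) = 5·e^(−0) + 2·e^(−2.6427) + 5·e^(−2.9644) = 5.0000 + 0.14234 + 0.25796 = 5.4003.
P₀ = g₀ e^(−E₀/kT) / Z = 5.0000/5.4003 = 0.926.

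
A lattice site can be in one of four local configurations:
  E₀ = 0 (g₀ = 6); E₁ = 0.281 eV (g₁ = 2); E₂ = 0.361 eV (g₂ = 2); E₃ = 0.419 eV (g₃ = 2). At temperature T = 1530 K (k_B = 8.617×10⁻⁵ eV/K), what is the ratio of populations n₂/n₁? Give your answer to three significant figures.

0.545

k_BT = 8.617×10⁻⁵ × 1530 K = 0.13184 eV.
n₂/n₁ = (g₂/g₁) exp[−(E₂−E₁)/kT] = (2/2) × exp(−(0.080 eV)/(0.13184 eV)) = (2/2) × exp(-0.60680) = 0.545.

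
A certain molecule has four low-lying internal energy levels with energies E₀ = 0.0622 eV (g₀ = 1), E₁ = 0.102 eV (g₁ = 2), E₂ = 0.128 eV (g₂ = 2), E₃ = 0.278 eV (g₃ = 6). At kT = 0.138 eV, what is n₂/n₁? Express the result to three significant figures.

n₂/n₁ = (g₂/g₁) exp[−(E₂−E₁)/kT] = (2/2) × exp(−(0.026 eV)/(0.138 eV)) = (2/2) × exp(-0.18841) = 0.828.

0.828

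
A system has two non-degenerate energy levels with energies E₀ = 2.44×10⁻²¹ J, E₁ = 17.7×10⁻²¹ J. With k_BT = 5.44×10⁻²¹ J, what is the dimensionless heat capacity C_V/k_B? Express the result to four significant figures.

0.4233

Eᵢ/kT = 0.448529, 3.25368.
Z = Σ e^(−Eᵢ/kT) = e^(−0.448529) + e^(−3.25368) = 0.638567 + 0.0386318 = 0.677199.
⟨E⟩ = 3.31053, ⟨E²⟩ = 23.4860.
C_V/k_B = (⟨E²⟩ − ⟨E⟩²)/(kT)² = (23.4860 − 10.9596)/29.5936 = 0.4233.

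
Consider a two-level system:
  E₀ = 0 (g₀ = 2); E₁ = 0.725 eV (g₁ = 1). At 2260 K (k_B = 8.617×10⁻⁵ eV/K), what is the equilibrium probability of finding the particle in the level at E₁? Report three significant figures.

0.0119

k_BT = 8.617×10⁻⁵ × 2260 K = 0.19474 eV.
Eᵢ/kT = 0, 3.7229.
Z = Σ gᵢe^(−Eᵢ/kT) = 2·e^(−0) + 1·e^(−3.7229) = 2.0000 + 0.024164 = 2.0242.
P₁ = g₁ e^(−E₁/kT) / Z = 0.024164/2.0242 = 0.0119.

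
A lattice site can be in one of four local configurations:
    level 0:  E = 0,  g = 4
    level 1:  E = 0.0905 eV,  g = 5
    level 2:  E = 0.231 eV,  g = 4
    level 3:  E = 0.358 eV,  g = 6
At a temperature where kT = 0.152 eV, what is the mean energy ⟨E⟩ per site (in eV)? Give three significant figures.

Eᵢ/kT = 0, 0.59539, 1.5197, 2.3553.
Z = Σ gᵢe^(−Eᵢ/kT) = 4·e^(−0) + 5·e^(−0.59539) + 4·e^(−1.5197) + 6·e^(−2.3553) = 4.0000 + 2.7567 + 0.87511 + 0.56919 = 8.2010.
⟨E⟩ = Σ Eᵢ gᵢe^(−Eᵢ/kT) / Z = (0·4.0000 + 0.0905·2.7567 + 0.231·0.87511 + 0.358·0.56919) / 8.2010 = 0.0799 eV.

0.0799 eV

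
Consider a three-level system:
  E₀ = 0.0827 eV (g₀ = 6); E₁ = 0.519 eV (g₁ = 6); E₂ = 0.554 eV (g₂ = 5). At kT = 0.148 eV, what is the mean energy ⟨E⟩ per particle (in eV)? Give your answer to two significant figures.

Eᵢ/kT = 0.5588, 3.507, 3.743.
Z = Σ gᵢe^(−Eᵢ/kT) = 6·e^(−0.5588) + 6·e^(−3.507) + 5·e^(−3.743) = 3.431 + 0.1799 + 0.1184 = 3.729.
⟨E⟩ = Σ Eᵢ gᵢe^(−Eᵢ/kT) / Z = (0.0827·3.431 + 0.519·0.1799 + 0.554·0.1184) / 3.729 = 0.12 eV.

0.12 eV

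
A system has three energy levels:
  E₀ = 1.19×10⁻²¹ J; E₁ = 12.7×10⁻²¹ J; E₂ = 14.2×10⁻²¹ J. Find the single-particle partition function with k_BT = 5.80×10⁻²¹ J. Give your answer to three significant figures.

Z = 1.01

Eᵢ/kT = 0.20517, 2.1897, 2.4483.
Z = Σ e^(−Eᵢ/kT) = e^(−0.20517) + e^(−2.1897) + e^(−2.4483) = 0.81451 + 0.11195 + 0.086440 = 1.0129.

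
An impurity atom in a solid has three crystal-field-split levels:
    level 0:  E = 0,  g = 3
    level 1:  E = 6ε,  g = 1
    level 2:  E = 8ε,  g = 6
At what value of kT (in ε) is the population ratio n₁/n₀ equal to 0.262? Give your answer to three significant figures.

n₁/n₀ = (g₁/g₀) exp[−(E₁−E₀)/kT] = 0.262.
⇒ (E₁−E₀)/kT = ln((1/3)/0.262) = ln(1.2723) = 0.24083.
kT = 6ε / 0.24083 = 24.9 ε.

24.9 ε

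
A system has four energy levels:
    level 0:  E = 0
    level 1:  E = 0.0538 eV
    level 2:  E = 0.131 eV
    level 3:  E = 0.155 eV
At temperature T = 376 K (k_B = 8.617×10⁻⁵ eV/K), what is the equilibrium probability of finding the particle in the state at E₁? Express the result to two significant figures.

k_BT = 8.617×10⁻⁵ × 376 K = 0.03240 eV.
Eᵢ/kT = 0, 1.660, 4.043, 4.784.
Z = Σ e^(−Eᵢ/kT) = e^(−0) + e^(−1.660) + e^(−4.043) + e^(−4.784) = 1.000 + 0.1901 + 0.01754 + 0.008362 = 1.216.
P₁ = e^(−E₁/kT) / Z = 0.1901/1.216 = 0.16.

0.16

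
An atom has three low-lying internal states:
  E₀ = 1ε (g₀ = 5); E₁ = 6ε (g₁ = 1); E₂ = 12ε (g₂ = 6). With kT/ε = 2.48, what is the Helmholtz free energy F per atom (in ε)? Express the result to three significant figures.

-3.09 ε

Eᵢ/kT = 0.40323, 2.4194, 4.8387.
Z = Σ gᵢe^(−Eᵢ/kT) = 5·e^(−0.40323) + 1·e^(−2.4194) + 6·e^(−4.8387) = 3.3408 + 0.088975 + 0.047504 = 3.4773.
F = −kT ln Z = −2.48 × ln(3.4773) = −2.48 × 1.2463 = -3.09 ε.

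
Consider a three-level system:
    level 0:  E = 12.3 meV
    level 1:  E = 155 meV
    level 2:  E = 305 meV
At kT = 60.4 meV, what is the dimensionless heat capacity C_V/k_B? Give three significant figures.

Eᵢ/kT = 0.20364, 2.5662, 5.0497.
Z = Σ e^(−Eᵢ/kT) = e^(−0.20364) + e^(−2.5662) + e^(−5.0497) = 0.81576 + 0.076827 + 0.0064113 = 0.89900.
⟨E⟩ = 26.582 meV, ⟨E²⟩ = 2853.8 meV².
C_V/k_B = (⟨E²⟩ − ⟨E⟩²)/(kT)² = (2853.8 − 706.60)/3648.2 = 0.589.

0.589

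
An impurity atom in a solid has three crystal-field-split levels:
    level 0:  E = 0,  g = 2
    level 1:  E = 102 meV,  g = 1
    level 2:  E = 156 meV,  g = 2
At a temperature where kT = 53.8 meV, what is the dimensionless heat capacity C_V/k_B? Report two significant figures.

Eᵢ/kT = 0, 1.896, 2.900.
Z = Σ gᵢe^(−Eᵢ/kT) = 2·e^(−0) + 1·e^(−1.896) + 2·e^(−2.900) = 2.000 + 0.1502 + 0.1100 = 2.260.
⟨E⟩ = 14.37 meV, ⟨E²⟩ = 1876 meV².
C_V/k_B = (⟨E²⟩ − ⟨E⟩²)/(kT)² = (1876 − 206.5)/2894 = 0.58.

0.58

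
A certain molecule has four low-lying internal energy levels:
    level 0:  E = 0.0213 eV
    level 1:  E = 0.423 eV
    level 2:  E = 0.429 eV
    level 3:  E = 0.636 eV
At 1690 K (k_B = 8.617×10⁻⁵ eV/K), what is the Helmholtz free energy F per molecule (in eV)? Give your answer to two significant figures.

k_BT = 8.617×10⁻⁵ × 1690 K = 0.1456 eV.
Eᵢ/kT = 0.1463, 2.905, 2.946, 4.368.
Z = Σ e^(−Eᵢ/kT) = e^(−0.1463) + e^(−2.905) + e^(−2.946) + e^(−4.368) = 0.8639 + 0.05475 + 0.05255 + 0.01268 = 0.9839.
F = −kT ln Z = −0.1456 × ln(0.9839) = −0.1456 × -0.01623 = 0.0024 eV.

0.0024 eV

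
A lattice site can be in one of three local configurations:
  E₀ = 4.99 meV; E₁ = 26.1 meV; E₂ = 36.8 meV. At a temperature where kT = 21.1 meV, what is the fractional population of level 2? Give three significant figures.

Eᵢ/kT = 0.23649, 1.2370, 1.7441.
Z = Σ e^(−Eᵢ/kT) = e^(−0.23649) + e^(−1.2370) + e^(−1.7441) = 0.78939 + 0.29025 + 0.17480 = 1.2544.
P₂ = e^(−E₂/kT) / Z = 0.17480/1.2544 = 0.139.

0.139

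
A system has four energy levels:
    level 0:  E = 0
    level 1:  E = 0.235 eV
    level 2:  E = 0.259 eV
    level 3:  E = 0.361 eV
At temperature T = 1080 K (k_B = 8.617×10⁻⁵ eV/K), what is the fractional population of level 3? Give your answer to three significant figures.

k_BT = 8.617×10⁻⁵ × 1080 K = 0.093064 eV.
Eᵢ/kT = 0, 2.5251, 2.7830, 3.8791.
Z = Σ e^(−Eᵢ/kT) = e^(−0) + e^(−2.5251) + e^(−2.7830) + e^(−3.8791) = 1.0000 + 0.080050 + 0.061853 + 0.020669 = 1.1626.
P₃ = e^(−E₃/kT) / Z = 0.020669/1.1626 = 0.0178.

0.0178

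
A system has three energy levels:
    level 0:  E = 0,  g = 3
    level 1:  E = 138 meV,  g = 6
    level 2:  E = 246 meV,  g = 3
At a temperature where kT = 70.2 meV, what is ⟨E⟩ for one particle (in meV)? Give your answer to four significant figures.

35.15 meV

Eᵢ/kT = 0, 1.96581, 3.50427.
Z = Σ gᵢe^(−Eᵢ/kT) = 3·e^(−0) + 6·e^(−1.96581) + 3·e^(−3.50427) = 3.00000 + 0.840254 + 0.0902061 = 3.93046.
⟨E⟩ = Σ Eᵢ gᵢe^(−Eᵢ/kT) / Z = (0·3.00000 + 138·0.840254 + 246·0.0902061) / 3.93046 = 35.15 meV.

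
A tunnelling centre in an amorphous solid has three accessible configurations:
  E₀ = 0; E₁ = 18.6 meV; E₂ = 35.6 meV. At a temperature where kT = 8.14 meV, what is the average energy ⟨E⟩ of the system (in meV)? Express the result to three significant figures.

Eᵢ/kT = 0, 2.2850, 4.3735.
Z = Σ e^(−Eᵢ/kT) = e^(−0) + e^(−2.2850) + e^(−4.3735) = 1.0000 + 0.10177 + 0.012607 = 1.1144.
⟨E⟩ = Σ Eᵢ e^(−Eᵢ/kT) / Z = (0·1.0000 + 18.6·0.10177 + 35.6·0.012607) / 1.1144 = 2.10 meV.

2.10 meV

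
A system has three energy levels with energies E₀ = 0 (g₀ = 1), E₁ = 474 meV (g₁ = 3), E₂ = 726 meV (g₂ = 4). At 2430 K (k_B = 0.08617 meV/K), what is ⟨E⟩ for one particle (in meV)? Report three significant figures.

166 meV

k_BT = 0.08617 × 2430 K = 209.39 meV.
Eᵢ/kT = 0, 2.2637, 3.4672.
Z = Σ gᵢe^(−Eᵢ/kT) = 1·e^(−0) + 3·e^(−2.2637) + 4·e^(−3.4672) = 1.0000 + 0.31190 + 0.12482 = 1.4367.
⟨E⟩ = Σ Eᵢ gᵢe^(−Eᵢ/kT) / Z = (0·1.0000 + 474·0.31190 + 726·0.12482) / 1.4367 = 166 meV.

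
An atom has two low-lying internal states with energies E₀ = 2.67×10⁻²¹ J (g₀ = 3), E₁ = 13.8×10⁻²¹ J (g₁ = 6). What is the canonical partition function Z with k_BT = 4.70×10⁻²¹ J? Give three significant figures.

Z = 2.02

Eᵢ/kT = 0.56809, 2.9362.
Z = Σ gᵢe^(−Eᵢ/kT) = 3·e^(−0.56809) + 6·e^(−2.9362) = 1.6998 + 0.31840 = 2.0182.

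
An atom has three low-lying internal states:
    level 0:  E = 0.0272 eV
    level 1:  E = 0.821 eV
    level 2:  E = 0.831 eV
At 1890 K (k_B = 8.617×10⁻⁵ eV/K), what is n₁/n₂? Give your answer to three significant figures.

k_BT = 8.617×10⁻⁵ × 1890 K = 0.16286 eV.
n₁/n₂ = exp[−(E₁−E₂)/kT] = exp(−(-0.010 eV)/(0.16286 eV)) = exp(0.061402) = 1.06.

1.06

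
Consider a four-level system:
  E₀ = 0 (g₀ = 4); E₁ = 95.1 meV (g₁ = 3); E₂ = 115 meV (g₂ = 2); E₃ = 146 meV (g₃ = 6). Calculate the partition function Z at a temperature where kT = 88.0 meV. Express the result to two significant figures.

Z = 6.7

Eᵢ/kT = 0, 1.081, 1.307, 1.659.
Z = Σ gᵢe^(−Eᵢ/kT) = 4·e^(−0) + 3·e^(−1.081) + 2·e^(−1.307) + 6·e^(−1.659) = 4.000 + 1.018 + 0.5413 + 1.142 = 6.701.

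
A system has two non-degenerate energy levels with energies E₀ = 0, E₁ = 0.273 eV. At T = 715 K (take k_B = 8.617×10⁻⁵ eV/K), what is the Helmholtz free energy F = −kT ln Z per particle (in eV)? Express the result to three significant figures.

-0.000729 eV

k_BT = 8.617×10⁻⁵ × 715 K = 0.061612 eV.
Eᵢ/kT = 0, 4.4310.
Z = Σ e^(−Eᵢ/kT) = e^(−0) + e^(−4.4310) = 1.0000 + 0.011903 = 1.0119.
F = −kT ln Z = −0.061612 × ln(1.0119) = −0.061612 × 0.011830 = -0.000729 eV.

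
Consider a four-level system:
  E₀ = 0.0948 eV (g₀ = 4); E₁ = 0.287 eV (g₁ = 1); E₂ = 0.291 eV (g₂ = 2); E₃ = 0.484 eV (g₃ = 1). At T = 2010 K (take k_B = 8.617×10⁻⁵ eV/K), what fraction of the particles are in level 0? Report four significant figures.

k_BT = 8.617×10⁻⁵ × 2010 K = 0.173202 eV.
Eᵢ/kT = 0.547338, 1.65702, 1.68012, 2.79443.
Z = Σ gᵢe^(−Eᵢ/kT) = 4·e^(−0.547338) + 1·e^(−1.65702) + 2·e^(−1.68012) + 1·e^(−2.79443) = 2.31395 + 0.190706 + 0.372703 + 0.0611497 = 2.93851.
P₀ = g₀ e^(−E₀/kT) / Z = 2.31395/2.93851 = 0.7875.

0.7875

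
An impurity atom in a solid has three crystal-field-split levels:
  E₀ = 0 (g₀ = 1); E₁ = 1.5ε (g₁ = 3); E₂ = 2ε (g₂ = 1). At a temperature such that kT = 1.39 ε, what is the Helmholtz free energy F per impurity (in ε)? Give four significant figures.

-1.131 ε

Eᵢ/kT = 0, 1.07914, 1.43885.
Z = Σ gᵢe^(−Eᵢ/kT) = 1·e^(−0) + 3·e^(−1.07914) + 1·e^(−1.43885) = 1.00000 + 1.01966 + 0.237200 = 2.25686.
F = −kT ln Z = −1.39 × ln(2.25686) = −1.39 × 0.813974 = -1.131 ε.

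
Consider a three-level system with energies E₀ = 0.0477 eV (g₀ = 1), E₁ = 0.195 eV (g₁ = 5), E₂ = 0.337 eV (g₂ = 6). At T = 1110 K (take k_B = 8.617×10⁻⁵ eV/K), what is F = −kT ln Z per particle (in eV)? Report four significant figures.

-0.03457 eV

k_BT = 8.617×10⁻⁵ × 1110 K = 0.0956487 eV.
Eᵢ/kT = 0.498700, 2.03871, 3.52331.
Z = Σ gᵢe^(−Eᵢ/kT) = 1·e^(−0.498700) + 5·e^(−2.03871) + 6·e^(−3.52331) = 0.607320 + 0.650983 + 0.177010 = 1.43531.
F = −kT ln Z = −0.0956487 × ln(1.43531) = −0.0956487 × 0.361381 = -0.03457 eV.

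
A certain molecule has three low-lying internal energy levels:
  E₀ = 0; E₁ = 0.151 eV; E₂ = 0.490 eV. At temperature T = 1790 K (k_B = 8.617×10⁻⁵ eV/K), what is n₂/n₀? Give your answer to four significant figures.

0.04172

k_BT = 8.617×10⁻⁵ × 1790 K = 0.154244 eV.
n₂/n₀ = exp[−(E₂−E₀)/kT] = exp(−(0.490 eV)/(0.154244 eV)) = exp(-3.17678) = 0.04172.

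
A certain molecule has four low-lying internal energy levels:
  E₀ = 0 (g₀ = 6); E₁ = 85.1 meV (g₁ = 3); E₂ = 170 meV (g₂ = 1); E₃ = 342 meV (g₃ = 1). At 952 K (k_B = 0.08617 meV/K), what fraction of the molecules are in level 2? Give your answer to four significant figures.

0.01747

k_BT = 0.08617 × 952 K = 82.0338 meV.
Eᵢ/kT = 0, 1.03738, 2.07232, 4.16901.
Z = Σ gᵢe^(−Eᵢ/kT) = 6·e^(−0) + 3·e^(−1.03738) + 1·e^(−2.07232) + 1·e^(−4.16901) = 6.00000 + 1.06315 + 0.125893 + 0.0154676 = 7.20451.
P₂ = g₂ e^(−E₂/kT) / Z = 0.125893/7.20451 = 0.01747.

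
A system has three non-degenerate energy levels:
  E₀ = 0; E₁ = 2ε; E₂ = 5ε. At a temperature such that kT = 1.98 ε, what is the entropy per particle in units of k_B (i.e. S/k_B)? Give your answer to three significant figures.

Eᵢ/kT = 0, 1.0101, 2.5253.
Z = Σ e^(−Eᵢ/kT) = e^(−0) + e^(−1.0101) + e^(−2.5253) = 1.0000 + 0.36418 + 0.080034 = 1.4442.
⟨E⟩ = Σ EᵢPᵢ = 0.78142 ε.
S/k_B = ln Z + ⟨E⟩/kT = ln(1.4442) + 0.78142/1.98 = 0.36756 + 0.39466 = 0.762.

0.762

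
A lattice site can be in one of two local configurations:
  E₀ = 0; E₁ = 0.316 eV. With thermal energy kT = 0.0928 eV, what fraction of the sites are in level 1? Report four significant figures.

Eᵢ/kT = 0, 3.40517.
Z = Σ e^(−Eᵢ/kT) = e^(−0) + e^(−3.40517) = 1.00000 + 0.0332012 = 1.03320.
P₁ = e^(−E₁/kT) / Z = 0.0332012/1.03320 = 0.03213.

0.03213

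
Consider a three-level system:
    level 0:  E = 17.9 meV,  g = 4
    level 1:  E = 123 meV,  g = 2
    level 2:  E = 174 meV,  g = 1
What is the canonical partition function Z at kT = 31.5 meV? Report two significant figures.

Z = 2.3

Eᵢ/kT = 0.5683, 3.905, 5.524.
Z = Σ gᵢe^(−Eᵢ/kT) = 4·e^(−0.5683) + 2·e^(−3.905) + 1·e^(−5.524) = 2.266 + 0.04028 + 0.003990 = 2.310.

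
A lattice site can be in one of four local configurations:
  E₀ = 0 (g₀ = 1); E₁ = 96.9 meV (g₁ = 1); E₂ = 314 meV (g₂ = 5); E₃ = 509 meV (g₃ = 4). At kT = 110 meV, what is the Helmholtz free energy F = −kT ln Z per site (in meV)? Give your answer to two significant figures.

Eᵢ/kT = 0, 0.8809, 2.855, 4.627.
Z = Σ gᵢe^(−Eᵢ/kT) = 1·e^(−0) + 1·e^(−0.8809) + 5·e^(−2.855) + 4·e^(−4.627) = 1.000 + 0.4144 + 0.2878 + 0.03914 = 1.741.
F = −kT ln Z = −110 × ln(1.741) = −110 × 0.5545 = -61 meV.

-61 meV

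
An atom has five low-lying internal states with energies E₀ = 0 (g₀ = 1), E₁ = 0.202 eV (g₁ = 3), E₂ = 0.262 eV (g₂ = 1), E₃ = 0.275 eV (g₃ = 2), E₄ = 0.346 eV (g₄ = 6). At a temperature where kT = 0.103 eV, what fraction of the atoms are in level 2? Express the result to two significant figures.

0.043

Eᵢ/kT = 0, 1.961, 2.544, 2.670, 3.359.
Z = Σ gᵢe^(−Eᵢ/kT) = 1·e^(−0) + 3·e^(−1.961) + 1·e^(−2.544) + 2·e^(−2.670) + 6·e^(−3.359) = 1.000 + 0.4222 + 0.07855 + 0.1385 + 0.2086 = 1.848.
P₂ = g₂ e^(−E₂/kT) / Z = 0.07855/1.848 = 0.043.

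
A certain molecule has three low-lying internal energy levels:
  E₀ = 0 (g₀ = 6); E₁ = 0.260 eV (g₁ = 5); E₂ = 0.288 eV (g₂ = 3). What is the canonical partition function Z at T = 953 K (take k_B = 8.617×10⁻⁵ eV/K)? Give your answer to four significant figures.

Z = 6.301

k_BT = 8.617×10⁻⁵ × 953 K = 0.0821200 eV.
Eᵢ/kT = 0, 3.16610, 3.50706.
Z = Σ gᵢe^(−Eᵢ/kT) = 6·e^(−0) + 5·e^(−3.16610) + 3·e^(−3.50706) = 6.00000 + 0.210839 + 0.0899548 = 6.30079.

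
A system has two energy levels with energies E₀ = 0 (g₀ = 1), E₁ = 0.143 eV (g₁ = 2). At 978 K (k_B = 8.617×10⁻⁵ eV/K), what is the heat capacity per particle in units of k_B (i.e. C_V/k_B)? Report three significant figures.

k_BT = 8.617×10⁻⁵ × 978 K = 0.084274 eV.
Eᵢ/kT = 0, 1.6968.
Z = Σ gᵢe^(−Eᵢ/kT) = 1·e^(−0) + 2·e^(−1.6968) = 1.0000 + 0.36654 = 1.3665.
⟨E⟩ = 0.038357 eV, ⟨E²⟩ = 0.0054851 eV².
C_V/k_B = (⟨E²⟩ − ⟨E⟩²)/(kT)² = (0.0054851 − 0.0014713)/0.0071021 = 0.565.

0.565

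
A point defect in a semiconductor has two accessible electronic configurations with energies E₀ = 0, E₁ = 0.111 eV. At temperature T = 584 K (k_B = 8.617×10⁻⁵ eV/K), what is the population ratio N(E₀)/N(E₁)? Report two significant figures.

9.1

k_BT = 8.617×10⁻⁵ × 584 K = 0.05032 eV.
n₀/n₁ = exp[−(E₀−E₁)/kT] = exp(−(-0.111 eV)/(0.05032 eV)) = exp(2.206) = 9.1.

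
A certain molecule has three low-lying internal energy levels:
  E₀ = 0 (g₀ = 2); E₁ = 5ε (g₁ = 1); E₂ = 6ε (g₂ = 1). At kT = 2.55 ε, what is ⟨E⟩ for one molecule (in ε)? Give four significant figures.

Eᵢ/kT = 0, 1.96078, 2.35294.
Z = Σ gᵢe^(−Eᵢ/kT) = 2·e^(−0) + 1·e^(−1.96078) + 1·e^(−2.35294) = 2.00000 + 0.140749 + 0.0950892 = 2.23584.
⟨E⟩ = Σ Eᵢ gᵢe^(−Eᵢ/kT) / Z = (0·2.00000 + 5·0.140749 + 6·0.0950892) / 2.23584 = 0.5699 ε.

0.5699 ε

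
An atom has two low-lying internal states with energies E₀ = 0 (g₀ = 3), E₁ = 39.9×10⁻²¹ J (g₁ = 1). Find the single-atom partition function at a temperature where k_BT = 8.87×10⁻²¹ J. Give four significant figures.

Eᵢ/kT = 0, 4.49831.
Z = Σ gᵢe^(−Eᵢ/kT) = 3·e^(−0) + 1·e^(−4.49831) = 3.00000 + 0.0111278 = 3.01113.

Z = 3.011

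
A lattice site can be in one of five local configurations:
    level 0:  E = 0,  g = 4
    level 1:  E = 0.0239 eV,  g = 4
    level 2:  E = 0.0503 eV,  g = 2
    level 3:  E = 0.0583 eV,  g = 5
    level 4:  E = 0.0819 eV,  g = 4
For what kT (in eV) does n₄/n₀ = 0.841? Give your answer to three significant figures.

n₄/n₀ = (g₄/g₀) exp[−(E₄−E₀)/kT] = 0.841.
⇒ (E₄−E₀)/kT = ln((4/4)/0.841) = ln(1.1891) = 0.17320.
kT = 0.0819 eV / 0.17320 = 0.473 eV.

0.473 eV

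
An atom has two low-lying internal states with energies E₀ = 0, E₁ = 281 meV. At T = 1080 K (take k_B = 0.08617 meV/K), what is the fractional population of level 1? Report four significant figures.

k_BT = 0.08617 × 1080 K = 93.0636 meV.
Eᵢ/kT = 0, 3.01944.
Z = Σ e^(−Eᵢ/kT) = e^(−0) + e^(−3.01944) = 1.00000 + 0.0488286 = 1.04883.
P₁ = e^(−E₁/kT) / Z = 0.0488286/1.04883 = 0.04656.

0.04656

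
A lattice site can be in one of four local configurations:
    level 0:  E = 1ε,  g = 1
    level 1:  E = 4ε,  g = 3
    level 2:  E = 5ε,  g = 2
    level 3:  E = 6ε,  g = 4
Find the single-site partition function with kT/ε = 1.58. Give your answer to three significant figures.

Z = 0.944

Eᵢ/kT = 0.63291, 2.5316, 3.1646, 3.7975.
Z = Σ gᵢe^(−Eᵢ/kT) = 1·e^(−0.63291) + 3·e^(−2.5316) + 2·e^(−3.1646) + 4·e^(−3.7975) = 0.53104 + 0.23860 + 0.084462 + 0.089707 = 0.94381.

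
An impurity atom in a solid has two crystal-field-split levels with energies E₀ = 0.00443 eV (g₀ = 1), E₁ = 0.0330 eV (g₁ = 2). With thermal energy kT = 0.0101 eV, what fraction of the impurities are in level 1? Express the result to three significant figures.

Eᵢ/kT = 0.43861, 3.2673.
Z = Σ gᵢe^(−Eᵢ/kT) = 1·e^(−0.43861) + 2·e^(−3.2673) = 0.64493 + 0.076218 = 0.72115.
P₁ = g₁ e^(−E₁/kT) / Z = 0.076218/0.72115 = 0.106.

0.106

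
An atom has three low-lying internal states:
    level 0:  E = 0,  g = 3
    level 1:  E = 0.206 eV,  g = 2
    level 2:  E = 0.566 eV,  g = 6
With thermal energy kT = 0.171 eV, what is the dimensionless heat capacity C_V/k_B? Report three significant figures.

0.713

Eᵢ/kT = 0, 1.2047, 3.3099.
Z = Σ gᵢe^(−Eᵢ/kT) = 3·e^(−0) + 2·e^(−1.2047) + 6·e^(−3.3099) = 3.0000 + 0.59956 + 0.21912 = 3.8187.
⟨E⟩ = 0.064821 eV, ⟨E²⟩ = 0.025045 eV².
C_V/k_B = (⟨E²⟩ − ⟨E⟩²)/(kT)² = (0.025045 − 0.0042018)/0.029241 = 0.713.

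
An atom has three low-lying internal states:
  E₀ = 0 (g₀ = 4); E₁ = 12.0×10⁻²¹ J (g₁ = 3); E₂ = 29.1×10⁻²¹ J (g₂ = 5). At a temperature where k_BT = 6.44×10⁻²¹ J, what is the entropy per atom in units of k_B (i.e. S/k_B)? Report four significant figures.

Eᵢ/kT = 0, 1.86335, 4.51863.
Z = Σ gᵢe^(−Eᵢ/kT) = 4·e^(−0) + 3·e^(−1.86335) + 5·e^(−4.51863) = 4.00000 + 0.465456 + 0.0545198 = 4.51998.
⟨E⟩ = Σ EᵢPᵢ = 1.58673 ×10⁻²¹ J.
S/k_B = ln Z + ⟨E⟩/kT = ln(4.51998) + 1.58673/6.44 = 1.50851 + 0.246387 = 1.755.

1.755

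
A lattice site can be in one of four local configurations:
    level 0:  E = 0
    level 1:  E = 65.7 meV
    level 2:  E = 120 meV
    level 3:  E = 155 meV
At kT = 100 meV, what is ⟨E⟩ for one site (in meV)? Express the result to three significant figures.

50.7 meV

Eᵢ/kT = 0, 0.65700, 1.2000, 1.5500.
Z = Σ e^(−Eᵢ/kT) = e^(−0) + e^(−0.65700) + e^(−1.2000) + e^(−1.5500) = 1.0000 + 0.51840 + 0.30119 + 0.21225 = 2.0318.
⟨E⟩ = Σ Eᵢ e^(−Eᵢ/kT) / Z = (0·1.0000 + 65.7·0.51840 + 120·0.30119 + 155·0.21225) / 2.0318 = 50.7 meV.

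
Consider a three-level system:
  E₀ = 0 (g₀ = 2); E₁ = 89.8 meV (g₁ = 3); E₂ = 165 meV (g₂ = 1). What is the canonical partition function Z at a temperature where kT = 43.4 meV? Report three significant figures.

Eᵢ/kT = 0, 2.0691, 3.8018.
Z = Σ gᵢe^(−Eᵢ/kT) = 2·e^(−0) + 3·e^(−2.0691) + 1·e^(−3.8018) = 2.0000 + 0.37890 + 0.022331 = 2.4012.

Z = 2.40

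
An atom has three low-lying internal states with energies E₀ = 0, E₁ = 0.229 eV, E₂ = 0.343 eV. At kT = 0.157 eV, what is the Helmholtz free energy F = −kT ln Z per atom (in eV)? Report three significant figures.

Eᵢ/kT = 0, 1.4586, 2.1847.
Z = Σ e^(−Eᵢ/kT) = e^(−0) + e^(−1.4586) + e^(−2.1847) = 1.0000 + 0.23256 + 0.11251 = 1.3451.
F = −kT ln Z = −0.157 × ln(1.3451) = −0.157 × 0.29647 = -0.0465 eV.

-0.0465 eV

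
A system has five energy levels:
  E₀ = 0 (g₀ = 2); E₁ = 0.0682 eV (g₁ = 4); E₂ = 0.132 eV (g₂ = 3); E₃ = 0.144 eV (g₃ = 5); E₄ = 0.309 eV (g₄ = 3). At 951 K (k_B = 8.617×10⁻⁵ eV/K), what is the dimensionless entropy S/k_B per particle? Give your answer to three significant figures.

k_BT = 8.617×10⁻⁵ × 951 K = 0.081948 eV.
Eᵢ/kT = 0, 0.83224, 1.6108, 1.7572, 3.7707.
Z = Σ gᵢe^(−Eᵢ/kT) = 2·e^(−0) + 4·e^(−0.83224) + 3·e^(−1.6108) + 5·e^(−1.7572) + 3·e^(−3.7707) = 2.0000 + 1.7403 + 0.59918 + 0.86264 + 0.069108 = 5.2712.
⟨E⟩ = Σ EᵢPᵢ = 0.065138 eV.
S/k_B = ln Z + ⟨E⟩/kT = ln(5.2712) + 0.065138/0.081948 = 1.6623 + 0.79487 = 2.46.

2.46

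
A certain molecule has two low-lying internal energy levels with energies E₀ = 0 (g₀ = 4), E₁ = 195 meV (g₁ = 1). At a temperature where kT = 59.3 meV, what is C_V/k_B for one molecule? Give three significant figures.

0.0990

Eᵢ/kT = 0, 3.2884.
Z = Σ gᵢe^(−Eᵢ/kT) = 4·e^(−0) + 1·e^(−3.2884) = 4.0000 + 0.037314 = 4.0373.
⟨E⟩ = 1.8023 meV, ⟨E²⟩ = 351.44 meV².
C_V/k_B = (⟨E²⟩ − ⟨E⟩²)/(kT)² = (351.44 − 3.2483)/3516.5 = 0.0990.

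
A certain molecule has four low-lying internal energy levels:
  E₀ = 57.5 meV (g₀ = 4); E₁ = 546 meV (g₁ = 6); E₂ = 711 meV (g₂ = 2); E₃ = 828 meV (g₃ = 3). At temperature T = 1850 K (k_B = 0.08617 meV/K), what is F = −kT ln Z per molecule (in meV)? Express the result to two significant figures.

-180 meV

k_BT = 0.08617 × 1850 K = 159.4 meV.
Eᵢ/kT = 0.3607, 3.425, 4.460, 5.194.
Z = Σ gᵢe^(−Eᵢ/kT) = 4·e^(−0.3607) + 6·e^(−3.425) + 2·e^(−4.460) + 3·e^(−5.194) = 2.789 + 0.1953 + 0.02312 + 0.01665 = 3.024.
F = −kT ln Z = −159.4 × ln(3.024) = −159.4 × 1.107 = -180 meV.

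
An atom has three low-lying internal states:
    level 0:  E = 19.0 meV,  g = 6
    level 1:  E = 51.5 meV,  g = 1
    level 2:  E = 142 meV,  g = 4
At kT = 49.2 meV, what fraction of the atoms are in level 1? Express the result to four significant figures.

Eᵢ/kT = 0.386179, 1.04675, 2.88618.
Z = Σ gᵢe^(−Eᵢ/kT) = 6·e^(−0.386179) + 1·e^(−1.04675) + 4·e^(−2.88618) = 4.07789 + 0.351077 + 0.223156 = 4.65212.
P₁ = g₁ e^(−E₁/kT) / Z = 0.351077/4.65212 = 0.07547.

0.07547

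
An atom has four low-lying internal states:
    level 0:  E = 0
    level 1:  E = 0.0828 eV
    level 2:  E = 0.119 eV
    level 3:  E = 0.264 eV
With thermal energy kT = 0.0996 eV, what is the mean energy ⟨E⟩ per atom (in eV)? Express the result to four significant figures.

0.05016 eV

Eᵢ/kT = 0, 0.831325, 1.19478, 2.65060.
Z = Σ e^(−Eᵢ/kT) = e^(−0) + e^(−0.831325) + e^(−1.19478) + e^(−2.65060) = 1.00000 + 0.435472 + 0.302771 + 0.0706088 = 1.80885.
⟨E⟩ = Σ Eᵢ e^(−Eᵢ/kT) / Z = (0·1.00000 + 0.0828·0.435472 + 0.119·0.302771 + 0.264·0.0706088) / 1.80885 = 0.05016 eV.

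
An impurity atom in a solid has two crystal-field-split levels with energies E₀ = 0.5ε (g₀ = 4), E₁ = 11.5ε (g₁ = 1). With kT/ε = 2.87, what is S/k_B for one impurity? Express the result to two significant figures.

1.4

Eᵢ/kT = 0.1742, 4.007.
Z = Σ gᵢe^(−Eᵢ/kT) = 4·e^(−0.1742) + 1·e^(−4.007) = 3.361 + 0.01819 = 3.379.
⟨E⟩ = Σ EᵢPᵢ = 0.5592 ε.
S/k_B = ln Z + ⟨E⟩/kT = ln(3.379) + 0.5592/2.87 = 1.218 + 0.1948 = 1.4.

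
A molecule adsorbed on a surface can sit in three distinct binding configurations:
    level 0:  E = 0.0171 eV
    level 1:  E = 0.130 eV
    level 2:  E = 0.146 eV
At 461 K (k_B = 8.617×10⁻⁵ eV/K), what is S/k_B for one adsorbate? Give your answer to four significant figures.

k_BT = 8.617×10⁻⁵ × 461 K = 0.0397244 eV.
Eᵢ/kT = 0.430466, 3.27255, 3.67532.
Z = Σ e^(−Eᵢ/kT) = e^(−0.430466) + e^(−3.27255) + e^(−3.67532) = 0.650206 + 0.0379096 + 0.0253413 = 0.713457.
⟨E⟩ = Σ EᵢPᵢ = 0.0276774 eV.
S/k_B = ln Z + ⟨E⟩/kT = ln(0.713457) + 0.0276774/0.0397244 = -0.337633 + 0.696736 = 0.3591.

0.3591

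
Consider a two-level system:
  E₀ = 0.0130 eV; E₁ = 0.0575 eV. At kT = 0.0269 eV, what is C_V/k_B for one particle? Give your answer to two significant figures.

0.37

Eᵢ/kT = 0.4833, 2.138.
Z = Σ e^(−Eᵢ/kT) = e^(−0.4833) + e^(−2.138) = 0.6167 + 0.1179 = 0.7346.
⟨E⟩ = 0.02014 eV, ⟨E²⟩ = 0.0006725 eV².
C_V/k_B = (⟨E²⟩ − ⟨E⟩²)/(kT)² = (0.0006725 − 0.0004056)/0.0007236 = 0.37.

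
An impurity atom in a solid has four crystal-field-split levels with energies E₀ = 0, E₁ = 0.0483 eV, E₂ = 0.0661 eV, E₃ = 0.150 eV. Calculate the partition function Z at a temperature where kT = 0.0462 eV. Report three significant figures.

Z = 1.63

Eᵢ/kT = 0, 1.0455, 1.4307, 3.2468.
Z = Σ e^(−Eᵢ/kT) = e^(−0) + e^(−1.0455) + e^(−1.4307) + e^(−3.2468) = 1.0000 + 0.35152 + 0.23914 + 0.038898 = 1.6296.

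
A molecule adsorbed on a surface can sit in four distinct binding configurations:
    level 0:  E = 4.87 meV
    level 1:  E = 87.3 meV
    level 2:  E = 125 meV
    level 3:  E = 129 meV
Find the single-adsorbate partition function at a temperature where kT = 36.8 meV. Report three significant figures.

Z = 1.03

Eᵢ/kT = 0.13234, 2.3723, 3.3967, 3.5054.
Z = Σ e^(−Eᵢ/kT) = e^(−0.13234) + e^(−2.3723) + e^(−3.3967) + e^(−3.5054) = 0.87604 + 0.093266 + 0.033484 + 0.030035 = 1.0328.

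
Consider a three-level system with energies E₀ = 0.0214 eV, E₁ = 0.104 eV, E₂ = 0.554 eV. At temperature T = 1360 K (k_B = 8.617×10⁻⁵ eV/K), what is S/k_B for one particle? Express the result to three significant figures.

k_BT = 8.617×10⁻⁵ × 1360 K = 0.11719 eV.
Eᵢ/kT = 0.18261, 0.88745, 4.7274.
Z = Σ e^(−Eᵢ/kT) = e^(−0.18261) + e^(−0.88745) + e^(−4.7274) = 0.83309 + 0.41170 + 0.0088494 = 1.2536.
⟨E⟩ = Σ EᵢPᵢ = 0.052287 eV.
S/k_B = ln Z + ⟨E⟩/kT = ln(1.2536) + 0.052287/0.11719 = 0.22602 + 0.44617 = 0.672.

0.672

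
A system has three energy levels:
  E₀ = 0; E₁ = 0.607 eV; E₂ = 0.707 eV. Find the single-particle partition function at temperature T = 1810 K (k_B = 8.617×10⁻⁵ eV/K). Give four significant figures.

Z = 1.031

k_BT = 8.617×10⁻⁵ × 1810 K = 0.155968 eV.
Eᵢ/kT = 0, 3.89182, 4.53298.
Z = Σ e^(−Eᵢ/kT) = e^(−0) + e^(−3.89182) + e^(−4.53298) = 1.00000 + 0.0204082 + 0.0107486 = 1.03116.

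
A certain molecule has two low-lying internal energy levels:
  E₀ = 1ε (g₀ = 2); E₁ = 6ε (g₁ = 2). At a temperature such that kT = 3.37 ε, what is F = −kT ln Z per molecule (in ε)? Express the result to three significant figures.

-2.02 ε

Eᵢ/kT = 0.29674, 1.7804.
Z = Σ gᵢe^(−Eᵢ/kT) = 2·e^(−0.29674) + 2·e^(−1.7804) = 1.4865 + 0.33714 = 1.8236.
F = −kT ln Z = −3.37 × ln(1.8236) = −3.37 × 0.60081 = -2.02 ε.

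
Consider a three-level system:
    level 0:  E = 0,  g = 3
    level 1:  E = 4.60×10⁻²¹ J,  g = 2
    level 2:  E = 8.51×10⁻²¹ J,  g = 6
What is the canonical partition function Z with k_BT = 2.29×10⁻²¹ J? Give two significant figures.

Eᵢ/kT = 0, 2.009, 3.716.
Z = Σ gᵢe^(−Eᵢ/kT) = 3·e^(−0) + 2·e^(−2.009) + 6·e^(−3.716) = 3.000 + 0.2682 + 0.1460 = 3.414.

Z = 3.4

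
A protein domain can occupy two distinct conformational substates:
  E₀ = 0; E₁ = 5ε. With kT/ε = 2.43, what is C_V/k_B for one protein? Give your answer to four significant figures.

0.4253

Eᵢ/kT = 0, 2.05761.
Z = Σ e^(−Eᵢ/kT) = e^(−0) + e^(−2.05761) = 1.00000 + 0.127759 = 1.12776.
⟨E⟩ = 0.566428 ε, ⟨E²⟩ = 2.83214 ε².
C_V/k_B = (⟨E²⟩ − ⟨E⟩²)/(kT)² = (2.83214 − 0.320841)/5.90490 = 0.4253.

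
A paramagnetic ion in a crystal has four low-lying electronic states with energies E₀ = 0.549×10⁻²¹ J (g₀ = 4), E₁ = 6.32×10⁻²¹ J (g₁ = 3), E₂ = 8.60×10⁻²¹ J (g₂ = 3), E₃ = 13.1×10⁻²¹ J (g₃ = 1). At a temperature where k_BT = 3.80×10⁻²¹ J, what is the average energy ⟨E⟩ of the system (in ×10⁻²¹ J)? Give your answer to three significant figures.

Eᵢ/kT = 0.14447, 1.6632, 2.2632, 3.4474.
Z = Σ gᵢe^(−Eᵢ/kT) = 4·e^(−0.14447) + 3·e^(−1.6632) + 3·e^(−2.2632) + 1·e^(−3.4474) = 3.4619 + 0.56859 + 0.31205 + 0.031828 = 4.3744.
⟨E⟩ = Σ Eᵢ gᵢe^(−Eᵢ/kT) / Z = (0.549·3.4619 + 6.32·0.56859 + 8.60·0.31205 + 13.1·0.031828) / 4.3744 = 1.96 ×10⁻²¹ J.

1.96 ×10⁻²¹ J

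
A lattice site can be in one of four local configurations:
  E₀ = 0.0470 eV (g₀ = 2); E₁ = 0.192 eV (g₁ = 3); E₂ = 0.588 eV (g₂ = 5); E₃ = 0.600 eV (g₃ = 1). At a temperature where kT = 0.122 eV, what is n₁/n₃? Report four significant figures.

n₁/n₃ = (g₁/g₃) exp[−(E₁−E₃)/kT] = (3/1) × exp(−(-0.408 eV)/(0.122 eV)) = (3/1) × exp(3.34426) = 85.02.

85.02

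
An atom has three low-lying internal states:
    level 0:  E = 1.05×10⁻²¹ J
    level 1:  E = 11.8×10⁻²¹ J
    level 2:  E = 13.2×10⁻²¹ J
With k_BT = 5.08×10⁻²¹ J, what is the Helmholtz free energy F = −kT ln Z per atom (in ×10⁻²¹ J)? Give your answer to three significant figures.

Eᵢ/kT = 0.20669, 2.3228, 2.5984.
Z = Σ e^(−Eᵢ/kT) = e^(−0.20669) + e^(−2.3228) + e^(−2.5984) = 0.81327 + 0.097999 + 0.074393 = 0.98566.
F = −kT ln Z = −5.08 × ln(0.98566) = −5.08 × -0.014444 = 0.0734 ×10⁻²¹ J.

0.0734 ×10⁻²¹ J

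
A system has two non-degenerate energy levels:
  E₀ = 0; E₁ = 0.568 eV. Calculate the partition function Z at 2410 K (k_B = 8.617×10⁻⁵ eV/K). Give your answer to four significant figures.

k_BT = 8.617×10⁻⁵ × 2410 K = 0.207670 eV.
Eᵢ/kT = 0, 2.73511.
Z = Σ e^(−Eᵢ/kT) = e^(−0) + e^(−2.73511) = 1.00000 + 0.0648869 = 1.06489.

Z = 1.065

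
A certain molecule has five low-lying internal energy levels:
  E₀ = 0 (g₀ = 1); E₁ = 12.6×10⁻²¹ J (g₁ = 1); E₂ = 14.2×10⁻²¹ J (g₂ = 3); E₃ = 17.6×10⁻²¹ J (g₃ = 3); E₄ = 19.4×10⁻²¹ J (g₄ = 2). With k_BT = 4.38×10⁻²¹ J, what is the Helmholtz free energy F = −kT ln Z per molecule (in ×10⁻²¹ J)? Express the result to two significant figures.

-0.98 ×10⁻²¹ J

Eᵢ/kT = 0, 2.877, 3.242, 4.018, 4.429.
Z = Σ gᵢe^(−Eᵢ/kT) = 1·e^(−0) + 1·e^(−2.877) + 3·e^(−3.242) + 3·e^(−4.018) + 2·e^(−4.429) = 1.000 + 0.05630 + 0.1173 + 0.05397 + 0.02385 = 1.251.
F = −kT ln Z = −4.38 × ln(1.251) = −4.38 × 0.2239 = -0.98 ×10⁻²¹ J.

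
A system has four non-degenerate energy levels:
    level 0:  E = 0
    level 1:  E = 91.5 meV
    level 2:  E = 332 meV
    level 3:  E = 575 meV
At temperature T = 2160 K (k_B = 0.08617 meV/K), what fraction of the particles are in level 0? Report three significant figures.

k_BT = 0.08617 × 2160 K = 186.13 meV.
Eᵢ/kT = 0, 0.49159, 1.7837, 3.0892.
Z = Σ e^(−Eᵢ/kT) = e^(−0) + e^(−0.49159) + e^(−1.7837) + e^(−3.0892) = 1.0000 + 0.61165 + 0.16802 + 0.045538 = 1.8252.
P₀ = e^(−E₀/kT) / Z = 1.0000/1.8252 = 0.548.

0.548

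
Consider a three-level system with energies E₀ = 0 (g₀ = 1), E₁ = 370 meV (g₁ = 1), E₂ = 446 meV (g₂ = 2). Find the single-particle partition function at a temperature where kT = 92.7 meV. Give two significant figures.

Eᵢ/kT = 0, 3.991, 4.811.
Z = Σ gᵢe^(−Eᵢ/kT) = 1·e^(−0) + 1·e^(−3.991) + 2·e^(−4.811) = 1.000 + 0.01848 + 0.01628 = 1.035.

Z = 1.0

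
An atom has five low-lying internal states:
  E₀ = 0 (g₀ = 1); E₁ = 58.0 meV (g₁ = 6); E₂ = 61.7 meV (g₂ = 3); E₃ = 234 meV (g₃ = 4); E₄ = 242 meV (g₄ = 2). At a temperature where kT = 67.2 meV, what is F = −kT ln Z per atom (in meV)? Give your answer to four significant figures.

-106.9 meV

Eᵢ/kT = 0, 0.863095, 0.918155, 3.48214, 3.60119.
Z = Σ gᵢe^(−Eᵢ/kT) = 1·e^(−0) + 6·e^(−0.863095) + 3·e^(−0.918155) + 4·e^(−3.48214) + 2·e^(−3.60119) = 1.00000 + 2.53113 + 1.19776 + 0.122966 + 0.0545825 = 4.90644.
F = −kT ln Z = −67.2 × ln(4.90644) = −67.2 × 1.59055 = -106.9 meV.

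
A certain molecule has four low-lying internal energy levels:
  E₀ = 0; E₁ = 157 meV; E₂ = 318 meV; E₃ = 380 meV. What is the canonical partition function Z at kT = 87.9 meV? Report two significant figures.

Eᵢ/kT = 0, 1.786, 3.618, 4.323.
Z = Σ e^(−Eᵢ/kT) = e^(−0) + e^(−1.786) + e^(−3.618) + e^(−4.323) = 1.000 + 0.1676 + 0.02684 + 0.01326 = 1.208.

Z = 1.2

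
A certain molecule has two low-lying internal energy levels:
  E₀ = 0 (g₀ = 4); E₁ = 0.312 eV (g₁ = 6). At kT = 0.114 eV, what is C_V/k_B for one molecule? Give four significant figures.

Eᵢ/kT = 0, 2.73684.
Z = Σ gᵢe^(−Eᵢ/kT) = 4·e^(−0) + 6·e^(−2.73684) = 4.00000 + 0.388648 = 4.38865.
⟨E⟩ = 0.0276299 eV, ⟨E²⟩ = 0.00862054 eV².
C_V/k_B = (⟨E²⟩ − ⟨E⟩²)/(kT)² = (0.00862054 − 0.000763411)/0.0129960 = 0.6046.

0.6046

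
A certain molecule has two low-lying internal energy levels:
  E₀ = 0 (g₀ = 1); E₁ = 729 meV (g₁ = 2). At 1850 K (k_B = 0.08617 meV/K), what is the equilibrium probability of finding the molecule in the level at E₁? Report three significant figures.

k_BT = 0.08617 × 1850 K = 159.41 meV.
Eᵢ/kT = 0, 4.5731.
Z = Σ gᵢe^(−Eᵢ/kT) = 1·e^(−0) + 2·e^(−4.5731) = 1.0000 + 0.020652 = 1.0207.
P₁ = g₁ e^(−E₁/kT) / Z = 0.020652/1.0207 = 0.0202.

0.0202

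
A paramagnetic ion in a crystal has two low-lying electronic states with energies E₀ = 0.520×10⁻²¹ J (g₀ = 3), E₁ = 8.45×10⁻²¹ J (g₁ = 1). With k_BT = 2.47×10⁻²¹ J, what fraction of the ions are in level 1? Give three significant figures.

Eᵢ/kT = 0.21053, 3.4211.
Z = Σ gᵢe^(−Eᵢ/kT) = 3·e^(−0.21053) + 1·e^(−3.4211) = 2.4305 + 0.032676 = 2.4632.
P₁ = g₁ e^(−E₁/kT) / Z = 0.032676/2.4632 = 0.0133.

0.0133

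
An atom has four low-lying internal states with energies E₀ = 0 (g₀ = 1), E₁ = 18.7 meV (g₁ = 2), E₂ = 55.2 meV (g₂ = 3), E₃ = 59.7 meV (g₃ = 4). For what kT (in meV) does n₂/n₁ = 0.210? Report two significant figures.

n₂/n₁ = (g₂/g₁) exp[−(E₂−E₁)/kT] = 0.210.
⇒ (E₂−E₁)/kT = ln((3/2)/0.210) = ln(7.143) = 1.966.
kT = 36.5 meV / 1.966 = 19 meV.

19 meV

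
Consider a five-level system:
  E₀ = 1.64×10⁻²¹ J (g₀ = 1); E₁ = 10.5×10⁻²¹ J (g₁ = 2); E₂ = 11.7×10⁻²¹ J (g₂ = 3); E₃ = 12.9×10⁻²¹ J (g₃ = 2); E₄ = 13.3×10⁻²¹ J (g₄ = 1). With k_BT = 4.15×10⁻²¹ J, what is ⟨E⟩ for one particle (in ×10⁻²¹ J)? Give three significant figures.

Eᵢ/kT = 0.39518, 2.5301, 2.8193, 3.1084, 3.2048.
Z = Σ gᵢe^(−Eᵢ/kT) = 1·e^(−0.39518) + 2·e^(−2.5301) + 3·e^(−2.8193) + 2·e^(−3.1084) + 1·e^(−3.2048) = 0.67356 + 0.15930 + 0.17894 + 0.089345 + 0.040567 = 1.1417.
⟨E⟩ = Σ Eᵢ gᵢe^(−Eᵢ/kT) / Z = (1.64·0.67356 + 10.5·0.15930 + 11.7·0.17894 + 12.9·0.089345 + 13.3·0.040567) / 1.1417 = 5.75 ×10⁻²¹ J.

5.75 ×10⁻²¹ J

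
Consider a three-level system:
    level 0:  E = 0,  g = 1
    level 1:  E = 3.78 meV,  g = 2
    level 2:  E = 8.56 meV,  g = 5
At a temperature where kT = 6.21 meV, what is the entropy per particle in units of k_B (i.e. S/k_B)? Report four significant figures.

1.925

Eᵢ/kT = 0, 0.608696, 1.37842.
Z = Σ gᵢe^(−Eᵢ/kT) = 1·e^(−0) + 2·e^(−0.608696) + 5·e^(−1.37842) = 1.00000 + 1.08812 + 1.25988 = 3.34800.
⟨E⟩ = Σ EᵢPᵢ = 4.44972 meV.
S/k_B = ln Z + ⟨E⟩/kT = ln(3.34800) + 4.44972/6.21 = 1.20836 + 0.716541 = 1.925.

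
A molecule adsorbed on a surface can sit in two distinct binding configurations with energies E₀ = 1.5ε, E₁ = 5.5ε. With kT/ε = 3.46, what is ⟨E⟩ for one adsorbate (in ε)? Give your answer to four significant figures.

2.458 ε

Eᵢ/kT = 0.433526, 1.58960.
Z = Σ e^(−Eᵢ/kT) = e^(−0.433526) + e^(−1.58960) = 0.648219 + 0.204007 = 0.852226.
⟨E⟩ = Σ Eᵢ e^(−Eᵢ/kT) / Z = (1.5·0.648219 + 5.5·0.204007) / 0.852226 = 2.458 ε.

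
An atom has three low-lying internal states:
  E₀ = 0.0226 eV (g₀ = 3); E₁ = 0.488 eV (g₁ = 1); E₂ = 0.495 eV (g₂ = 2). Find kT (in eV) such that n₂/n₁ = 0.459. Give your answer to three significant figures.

0.00476 eV

n₂/n₁ = (g₂/g₁) exp[−(E₂−E₁)/kT] = 0.459.
⇒ (E₂−E₁)/kT = ln((2/1)/0.459) = ln(4.3573) = 1.4719.
kT = 0.007 eV / 1.4719 = 0.00476 eV.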